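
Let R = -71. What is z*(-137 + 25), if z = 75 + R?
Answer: -448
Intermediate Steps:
z = 4 (z = 75 - 71 = 4)
z*(-137 + 25) = 4*(-137 + 25) = 4*(-112) = -448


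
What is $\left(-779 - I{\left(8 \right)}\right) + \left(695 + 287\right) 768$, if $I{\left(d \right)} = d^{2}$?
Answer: $753333$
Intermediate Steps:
$\left(-779 - I{\left(8 \right)}\right) + \left(695 + 287\right) 768 = \left(-779 - 8^{2}\right) + \left(695 + 287\right) 768 = \left(-779 - 64\right) + 982 \cdot 768 = \left(-779 - 64\right) + 754176 = -843 + 754176 = 753333$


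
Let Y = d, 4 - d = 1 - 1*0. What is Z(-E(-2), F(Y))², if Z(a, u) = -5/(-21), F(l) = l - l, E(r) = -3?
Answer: 25/441 ≈ 0.056689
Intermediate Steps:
d = 3 (d = 4 - (1 - 1*0) = 4 - (1 + 0) = 4 - 1*1 = 4 - 1 = 3)
Y = 3
F(l) = 0
Z(a, u) = 5/21 (Z(a, u) = -5*(-1/21) = 5/21)
Z(-E(-2), F(Y))² = (5/21)² = 25/441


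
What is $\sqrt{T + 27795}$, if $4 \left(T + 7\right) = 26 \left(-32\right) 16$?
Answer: $2 \sqrt{6115} \approx 156.4$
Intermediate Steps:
$T = -3335$ ($T = -7 + \frac{26 \left(-32\right) 16}{4} = -7 + \frac{\left(-832\right) 16}{4} = -7 + \frac{1}{4} \left(-13312\right) = -7 - 3328 = -3335$)
$\sqrt{T + 27795} = \sqrt{-3335 + 27795} = \sqrt{24460} = 2 \sqrt{6115}$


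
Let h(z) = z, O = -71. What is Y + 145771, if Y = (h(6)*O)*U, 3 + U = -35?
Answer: 161959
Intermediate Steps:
U = -38 (U = -3 - 35 = -38)
Y = 16188 (Y = (6*(-71))*(-38) = -426*(-38) = 16188)
Y + 145771 = 16188 + 145771 = 161959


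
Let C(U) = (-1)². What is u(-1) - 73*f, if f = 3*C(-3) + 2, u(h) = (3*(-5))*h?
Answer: -350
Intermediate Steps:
C(U) = 1
u(h) = -15*h
f = 5 (f = 3*1 + 2 = 3 + 2 = 5)
u(-1) - 73*f = -15*(-1) - 73*5 = 15 - 365 = -350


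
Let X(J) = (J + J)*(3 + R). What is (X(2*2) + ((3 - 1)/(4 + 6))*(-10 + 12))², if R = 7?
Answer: 161604/25 ≈ 6464.2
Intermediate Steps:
X(J) = 20*J (X(J) = (J + J)*(3 + 7) = (2*J)*10 = 20*J)
(X(2*2) + ((3 - 1)/(4 + 6))*(-10 + 12))² = (20*(2*2) + ((3 - 1)/(4 + 6))*(-10 + 12))² = (20*4 + (2/10)*2)² = (80 + (2*(⅒))*2)² = (80 + (⅕)*2)² = (80 + ⅖)² = (402/5)² = 161604/25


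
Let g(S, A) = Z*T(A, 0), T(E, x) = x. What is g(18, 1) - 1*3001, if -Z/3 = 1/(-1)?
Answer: -3001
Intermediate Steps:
Z = 3 (Z = -3/(-1) = -3*(-1) = 3)
g(S, A) = 0 (g(S, A) = 3*0 = 0)
g(18, 1) - 1*3001 = 0 - 1*3001 = 0 - 3001 = -3001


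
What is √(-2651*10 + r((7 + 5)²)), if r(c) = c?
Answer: I*√26366 ≈ 162.38*I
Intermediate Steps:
√(-2651*10 + r((7 + 5)²)) = √(-2651*10 + (7 + 5)²) = √(-26510 + 12²) = √(-26510 + 144) = √(-26366) = I*√26366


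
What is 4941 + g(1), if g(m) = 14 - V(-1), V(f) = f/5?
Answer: 24776/5 ≈ 4955.2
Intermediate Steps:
V(f) = f/5 (V(f) = f*(1/5) = f/5)
g(m) = 71/5 (g(m) = 14 - (-1)/5 = 14 - 1*(-1/5) = 14 + 1/5 = 71/5)
4941 + g(1) = 4941 + 71/5 = 24776/5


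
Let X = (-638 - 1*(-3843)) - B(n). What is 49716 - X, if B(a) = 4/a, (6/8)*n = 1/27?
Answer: 46592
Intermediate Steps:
n = 4/81 (n = (4/3)/27 = (4/3)*(1/27) = 4/81 ≈ 0.049383)
X = 3124 (X = (-638 - 1*(-3843)) - 4/4/81 = (-638 + 3843) - 4*81/4 = 3205 - 1*81 = 3205 - 81 = 3124)
49716 - X = 49716 - 1*3124 = 49716 - 3124 = 46592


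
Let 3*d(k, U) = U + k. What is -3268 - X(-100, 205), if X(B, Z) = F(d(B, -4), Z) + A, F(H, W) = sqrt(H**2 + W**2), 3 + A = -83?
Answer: -3182 - sqrt(389041)/3 ≈ -3389.9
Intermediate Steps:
d(k, U) = U/3 + k/3 (d(k, U) = (U + k)/3 = U/3 + k/3)
A = -86 (A = -3 - 83 = -86)
X(B, Z) = -86 + sqrt(Z**2 + (-4/3 + B/3)**2) (X(B, Z) = sqrt(((1/3)*(-4) + B/3)**2 + Z**2) - 86 = sqrt((-4/3 + B/3)**2 + Z**2) - 86 = sqrt(Z**2 + (-4/3 + B/3)**2) - 86 = -86 + sqrt(Z**2 + (-4/3 + B/3)**2))
-3268 - X(-100, 205) = -3268 - (-86 + sqrt((-4 - 100)**2 + 9*205**2)/3) = -3268 - (-86 + sqrt((-104)**2 + 9*42025)/3) = -3268 - (-86 + sqrt(10816 + 378225)/3) = -3268 - (-86 + sqrt(389041)/3) = -3268 + (86 - sqrt(389041)/3) = -3182 - sqrt(389041)/3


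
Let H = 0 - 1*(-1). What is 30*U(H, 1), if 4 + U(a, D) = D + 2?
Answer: -30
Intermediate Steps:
H = 1 (H = 0 + 1 = 1)
U(a, D) = -2 + D (U(a, D) = -4 + (D + 2) = -4 + (2 + D) = -2 + D)
30*U(H, 1) = 30*(-2 + 1) = 30*(-1) = -30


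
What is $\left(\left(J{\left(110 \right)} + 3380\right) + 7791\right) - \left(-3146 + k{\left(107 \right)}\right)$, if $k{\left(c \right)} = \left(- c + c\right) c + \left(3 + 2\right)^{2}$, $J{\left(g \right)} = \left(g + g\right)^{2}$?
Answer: $62692$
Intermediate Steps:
$J{\left(g \right)} = 4 g^{2}$ ($J{\left(g \right)} = \left(2 g\right)^{2} = 4 g^{2}$)
$k{\left(c \right)} = 25$ ($k{\left(c \right)} = 0 c + 5^{2} = 0 + 25 = 25$)
$\left(\left(J{\left(110 \right)} + 3380\right) + 7791\right) - \left(-3146 + k{\left(107 \right)}\right) = \left(\left(4 \cdot 110^{2} + 3380\right) + 7791\right) + \left(3146 - 25\right) = \left(\left(4 \cdot 12100 + 3380\right) + 7791\right) + \left(3146 - 25\right) = \left(\left(48400 + 3380\right) + 7791\right) + 3121 = \left(51780 + 7791\right) + 3121 = 59571 + 3121 = 62692$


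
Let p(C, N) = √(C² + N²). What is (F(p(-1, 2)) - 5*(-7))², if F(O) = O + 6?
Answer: (41 + √5)² ≈ 1869.4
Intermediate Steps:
F(O) = 6 + O
(F(p(-1, 2)) - 5*(-7))² = ((6 + √((-1)² + 2²)) - 5*(-7))² = ((6 + √(1 + 4)) + 35)² = ((6 + √5) + 35)² = (41 + √5)²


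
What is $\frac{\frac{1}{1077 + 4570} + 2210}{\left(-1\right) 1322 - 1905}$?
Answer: $- \frac{12479871}{18222869} \approx -0.68485$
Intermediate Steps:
$\frac{\frac{1}{1077 + 4570} + 2210}{\left(-1\right) 1322 - 1905} = \frac{\frac{1}{5647} + 2210}{-1322 - 1905} = \frac{\frac{1}{5647} + 2210}{-3227} = \frac{12479871}{5647} \left(- \frac{1}{3227}\right) = - \frac{12479871}{18222869}$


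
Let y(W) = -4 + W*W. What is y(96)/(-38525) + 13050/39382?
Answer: 2413177/26158475 ≈ 0.092252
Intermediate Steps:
y(W) = -4 + W²
y(96)/(-38525) + 13050/39382 = (-4 + 96²)/(-38525) + 13050/39382 = (-4 + 9216)*(-1/38525) + 13050*(1/39382) = 9212*(-1/38525) + 225/679 = -9212/38525 + 225/679 = 2413177/26158475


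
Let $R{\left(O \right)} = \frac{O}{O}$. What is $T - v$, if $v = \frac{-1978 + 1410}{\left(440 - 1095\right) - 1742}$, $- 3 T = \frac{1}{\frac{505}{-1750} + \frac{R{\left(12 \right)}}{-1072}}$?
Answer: $\frac{119043752}{130183467} \approx 0.91443$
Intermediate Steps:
$R{\left(O \right)} = 1$
$T = \frac{187600}{162933}$ ($T = - \frac{1}{3 \left(\frac{505}{-1750} + 1 \frac{1}{-1072}\right)} = - \frac{1}{3 \left(505 \left(- \frac{1}{1750}\right) + 1 \left(- \frac{1}{1072}\right)\right)} = - \frac{1}{3 \left(- \frac{101}{350} - \frac{1}{1072}\right)} = - \frac{1}{3 \left(- \frac{54311}{187600}\right)} = \left(- \frac{1}{3}\right) \left(- \frac{187600}{54311}\right) = \frac{187600}{162933} \approx 1.1514$)
$v = \frac{568}{2397}$ ($v = - \frac{568}{-655 - 1742} = - \frac{568}{-2397} = \left(-568\right) \left(- \frac{1}{2397}\right) = \frac{568}{2397} \approx 0.23696$)
$T - v = \frac{187600}{162933} - \frac{568}{2397} = \frac{119043752}{130183467}$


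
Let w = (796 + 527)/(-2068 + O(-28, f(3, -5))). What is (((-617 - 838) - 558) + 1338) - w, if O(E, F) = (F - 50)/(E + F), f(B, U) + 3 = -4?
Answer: -48771720/72323 ≈ -674.36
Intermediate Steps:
f(B, U) = -7 (f(B, U) = -3 - 4 = -7)
O(E, F) = (-50 + F)/(E + F)
w = -46305/72323 (w = (796 + 527)/(-2068 + (-50 - 7)/(-28 - 7)) = 1323/(-2068 - 57/(-35)) = 1323/(-2068 - 1/35*(-57)) = 1323/(-2068 + 57/35) = 1323/(-72323/35) = 1323*(-35/72323) = -46305/72323 ≈ -0.64025)
(((-617 - 838) - 558) + 1338) - w = (((-617 - 838) - 558) + 1338) - 1*(-46305/72323) = ((-1455 - 558) + 1338) + 46305/72323 = (-2013 + 1338) + 46305/72323 = -675 + 46305/72323 = -48771720/72323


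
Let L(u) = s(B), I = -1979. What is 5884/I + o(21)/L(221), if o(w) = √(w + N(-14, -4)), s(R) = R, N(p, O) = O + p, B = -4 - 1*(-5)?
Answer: -5884/1979 + √3 ≈ -1.2412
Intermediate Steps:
B = 1 (B = -4 + 5 = 1)
L(u) = 1
o(w) = √(-18 + w) (o(w) = √(w + (-4 - 14)) = √(w - 18) = √(-18 + w))
5884/I + o(21)/L(221) = 5884/(-1979) + √(-18 + 21)/1 = 5884*(-1/1979) + √3*1 = -5884/1979 + √3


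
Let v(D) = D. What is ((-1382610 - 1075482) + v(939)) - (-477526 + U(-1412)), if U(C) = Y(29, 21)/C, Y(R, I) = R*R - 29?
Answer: -698808128/353 ≈ -1.9796e+6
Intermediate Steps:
Y(R, I) = -29 + R² (Y(R, I) = R² - 29 = -29 + R²)
U(C) = 812/C (U(C) = (-29 + 29²)/C = (-29 + 841)/C = 812/C)
((-1382610 - 1075482) + v(939)) - (-477526 + U(-1412)) = ((-1382610 - 1075482) + 939) - (-477526 + 812/(-1412)) = (-2458092 + 939) - (-477526 + 812*(-1/1412)) = -2457153 - (-477526 - 203/353) = -2457153 - 1*(-168566881/353) = -2457153 + 168566881/353 = -698808128/353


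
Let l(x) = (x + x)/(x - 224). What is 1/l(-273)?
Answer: 71/78 ≈ 0.91026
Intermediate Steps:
l(x) = 2*x/(-224 + x) (l(x) = (2*x)/(-224 + x) = 2*x/(-224 + x))
1/l(-273) = 1/(2*(-273)/(-224 - 273)) = 1/(2*(-273)/(-497)) = 1/(2*(-273)*(-1/497)) = 1/(78/71) = 71/78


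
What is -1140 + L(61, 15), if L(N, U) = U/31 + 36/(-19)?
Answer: -672291/589 ≈ -1141.4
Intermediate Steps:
L(N, U) = -36/19 + U/31 (L(N, U) = U*(1/31) + 36*(-1/19) = U/31 - 36/19 = -36/19 + U/31)
-1140 + L(61, 15) = -1140 + (-36/19 + (1/31)*15) = -1140 + (-36/19 + 15/31) = -1140 - 831/589 = -672291/589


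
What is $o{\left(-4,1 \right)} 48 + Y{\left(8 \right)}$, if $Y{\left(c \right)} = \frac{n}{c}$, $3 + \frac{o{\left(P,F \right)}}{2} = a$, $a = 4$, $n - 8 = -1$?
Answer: $\frac{775}{8} \approx 96.875$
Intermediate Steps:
$n = 7$ ($n = 8 - 1 = 7$)
$o{\left(P,F \right)} = 2$ ($o{\left(P,F \right)} = -6 + 2 \cdot 4 = -6 + 8 = 2$)
$Y{\left(c \right)} = \frac{7}{c}$
$o{\left(-4,1 \right)} 48 + Y{\left(8 \right)} = 2 \cdot 48 + \frac{7}{8} = 96 + 7 \cdot \frac{1}{8} = 96 + \frac{7}{8} = \frac{775}{8}$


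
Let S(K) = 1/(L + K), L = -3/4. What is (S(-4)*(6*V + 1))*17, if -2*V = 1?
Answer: 136/19 ≈ 7.1579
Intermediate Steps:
V = -1/2 (V = -1/2*1 = -1/2 ≈ -0.50000)
L = -3/4 (L = -3*1/4 = -3/4 ≈ -0.75000)
S(K) = 1/(-3/4 + K)
(S(-4)*(6*V + 1))*17 = ((4/(-3 + 4*(-4)))*(6*(-1/2) + 1))*17 = ((4/(-3 - 16))*(-3 + 1))*17 = ((4/(-19))*(-2))*17 = ((4*(-1/19))*(-2))*17 = -4/19*(-2)*17 = (8/19)*17 = 136/19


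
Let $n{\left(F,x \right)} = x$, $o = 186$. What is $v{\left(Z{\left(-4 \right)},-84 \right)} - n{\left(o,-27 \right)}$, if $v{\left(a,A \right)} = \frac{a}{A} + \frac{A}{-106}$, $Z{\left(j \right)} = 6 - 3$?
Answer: $\frac{41191}{1484} \approx 27.757$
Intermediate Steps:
$Z{\left(j \right)} = 3$ ($Z{\left(j \right)} = 6 - 3 = 3$)
$v{\left(a,A \right)} = - \frac{A}{106} + \frac{a}{A}$ ($v{\left(a,A \right)} = \frac{a}{A} + A \left(- \frac{1}{106}\right) = \frac{a}{A} - \frac{A}{106} = - \frac{A}{106} + \frac{a}{A}$)
$v{\left(Z{\left(-4 \right)},-84 \right)} - n{\left(o,-27 \right)} = \left(\left(- \frac{1}{106}\right) \left(-84\right) + \frac{3}{-84}\right) - -27 = \left(\frac{42}{53} + 3 \left(- \frac{1}{84}\right)\right) + 27 = \left(\frac{42}{53} - \frac{1}{28}\right) + 27 = \frac{1123}{1484} + 27 = \frac{41191}{1484}$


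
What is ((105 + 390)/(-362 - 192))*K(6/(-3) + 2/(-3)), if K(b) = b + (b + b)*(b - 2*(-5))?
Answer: 10340/277 ≈ 37.328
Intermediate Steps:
K(b) = b + 2*b*(10 + b) (K(b) = b + (2*b)*(b + 10) = b + (2*b)*(10 + b) = b + 2*b*(10 + b))
((105 + 390)/(-362 - 192))*K(6/(-3) + 2/(-3)) = ((105 + 390)/(-362 - 192))*((6/(-3) + 2/(-3))*(21 + 2*(6/(-3) + 2/(-3)))) = (495/(-554))*((6*(-⅓) + 2*(-⅓))*(21 + 2*(6*(-⅓) + 2*(-⅓)))) = (495*(-1/554))*((-2 - ⅔)*(21 + 2*(-2 - ⅔))) = -(-660)*(21 + 2*(-8/3))/277 = -(-660)*(21 - 16/3)/277 = -(-660)*47/(277*3) = -495/554*(-376/9) = 10340/277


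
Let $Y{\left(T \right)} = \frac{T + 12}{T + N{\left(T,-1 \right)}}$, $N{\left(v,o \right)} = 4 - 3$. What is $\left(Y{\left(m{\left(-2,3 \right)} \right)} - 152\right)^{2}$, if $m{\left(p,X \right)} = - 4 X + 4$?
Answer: $\frac{1140624}{49} \approx 23278.0$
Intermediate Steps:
$N{\left(v,o \right)} = 1$
$m{\left(p,X \right)} = 4 - 4 X$
$Y{\left(T \right)} = \frac{12 + T}{1 + T}$ ($Y{\left(T \right)} = \frac{T + 12}{T + 1} = \frac{12 + T}{1 + T}$)
$\left(Y{\left(m{\left(-2,3 \right)} \right)} - 152\right)^{2} = \left(\frac{12 + \left(4 - 12\right)}{1 + \left(4 - 12\right)} - 152\right)^{2} = \left(\frac{12 - 8}{1 - 8} - 152\right)^{2} = \left(\frac{1}{-7} \cdot 4 - 152\right)^{2} = \left(\left(- \frac{1}{7}\right) 4 - 152\right)^{2} = \left(- \frac{4}{7} - 152\right)^{2} = \left(- \frac{1068}{7}\right)^{2} = \frac{1140624}{49}$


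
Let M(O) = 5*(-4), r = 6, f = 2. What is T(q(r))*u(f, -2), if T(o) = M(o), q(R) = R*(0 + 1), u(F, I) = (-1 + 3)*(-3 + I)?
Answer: 200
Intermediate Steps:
u(F, I) = -6 + 2*I (u(F, I) = 2*(-3 + I) = -6 + 2*I)
q(R) = R (q(R) = R*1 = R)
M(O) = -20
T(o) = -20
T(q(r))*u(f, -2) = -20*(-6 + 2*(-2)) = -20*(-6 - 4) = -20*(-10) = 200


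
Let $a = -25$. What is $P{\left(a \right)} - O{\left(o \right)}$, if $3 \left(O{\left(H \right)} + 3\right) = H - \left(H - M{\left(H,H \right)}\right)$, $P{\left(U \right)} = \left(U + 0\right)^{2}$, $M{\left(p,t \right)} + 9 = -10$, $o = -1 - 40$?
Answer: $\frac{1903}{3} \approx 634.33$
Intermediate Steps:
$o = -41$ ($o = -1 - 40 = -41$)
$M{\left(p,t \right)} = -19$ ($M{\left(p,t \right)} = -9 - 10 = -19$)
$P{\left(U \right)} = U^{2}$
$O{\left(H \right)} = - \frac{28}{3}$ ($O{\left(H \right)} = -3 + \frac{H - \left(19 + H\right)}{3} = -3 + \frac{1}{3} \left(-19\right) = -3 - \frac{19}{3} = - \frac{28}{3}$)
$P{\left(a \right)} - O{\left(o \right)} = \left(-25\right)^{2} - - \frac{28}{3} = 625 + \frac{28}{3} = \frac{1903}{3}$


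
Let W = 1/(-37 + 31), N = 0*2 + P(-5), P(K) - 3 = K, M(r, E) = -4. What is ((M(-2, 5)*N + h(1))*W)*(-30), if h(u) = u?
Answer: 45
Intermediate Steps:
P(K) = 3 + K
N = -2 (N = 0*2 + (3 - 5) = 0 - 2 = -2)
W = -1/6 (W = 1/(-6) = -1/6 ≈ -0.16667)
((M(-2, 5)*N + h(1))*W)*(-30) = ((-4*(-2) + 1)*(-1/6))*(-30) = ((8 + 1)*(-1/6))*(-30) = (9*(-1/6))*(-30) = -3/2*(-30) = 45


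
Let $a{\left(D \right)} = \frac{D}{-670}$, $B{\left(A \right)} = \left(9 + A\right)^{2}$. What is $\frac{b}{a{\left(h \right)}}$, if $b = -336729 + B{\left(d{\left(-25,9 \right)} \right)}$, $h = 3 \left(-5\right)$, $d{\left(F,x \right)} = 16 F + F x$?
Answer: $\frac{5725418}{3} \approx 1.9085 \cdot 10^{6}$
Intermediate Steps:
$h = -15$
$a{\left(D \right)} = - \frac{D}{670}$ ($a{\left(D \right)} = D \left(- \frac{1}{670}\right) = - \frac{D}{670}$)
$b = 42727$ ($b = -336729 + \left(9 - 25 \left(16 + 9\right)\right)^{2} = -336729 + \left(9 - 625\right)^{2} = -336729 + \left(-616\right)^{2} = -336729 + 379456 = 42727$)
$\frac{b}{a{\left(h \right)}} = \frac{42727}{\left(- \frac{1}{670}\right) \left(-15\right)} = \frac{42727}{\frac{3}{134}} = 42727 \cdot \frac{134}{3} = \frac{5725418}{3}$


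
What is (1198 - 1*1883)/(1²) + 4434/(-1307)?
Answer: -899729/1307 ≈ -688.39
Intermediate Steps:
(1198 - 1*1883)/(1²) + 4434/(-1307) = (1198 - 1883)/1 + 4434*(-1/1307) = -685*1 - 4434/1307 = -685 - 4434/1307 = -899729/1307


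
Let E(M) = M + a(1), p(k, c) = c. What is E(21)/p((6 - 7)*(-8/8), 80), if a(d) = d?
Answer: 11/40 ≈ 0.27500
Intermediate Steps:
E(M) = 1 + M (E(M) = M + 1 = 1 + M)
E(21)/p((6 - 7)*(-8/8), 80) = (1 + 21)/80 = 22*(1/80) = 11/40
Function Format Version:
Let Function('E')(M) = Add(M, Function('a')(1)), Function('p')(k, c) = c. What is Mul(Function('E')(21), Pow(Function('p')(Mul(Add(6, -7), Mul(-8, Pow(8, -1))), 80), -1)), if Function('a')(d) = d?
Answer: Rational(11, 40) ≈ 0.27500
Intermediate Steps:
Function('E')(M) = Add(1, M) (Function('E')(M) = Add(M, 1) = Add(1, M))
Mul(Function('E')(21), Pow(Function('p')(Mul(Add(6, -7), Mul(-8, Pow(8, -1))), 80), -1)) = Mul(Add(1, 21), Pow(80, -1)) = Mul(22, Rational(1, 80)) = Rational(11, 40)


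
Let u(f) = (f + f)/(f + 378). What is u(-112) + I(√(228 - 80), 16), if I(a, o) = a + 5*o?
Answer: 1504/19 + 2*√37 ≈ 91.323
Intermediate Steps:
u(f) = 2*f/(378 + f) (u(f) = (2*f)/(378 + f) = 2*f/(378 + f))
u(-112) + I(√(228 - 80), 16) = 2*(-112)/(378 - 112) + (√(228 - 80) + 5*16) = 2*(-112)/266 + (√148 + 80) = 2*(-112)*(1/266) + (2*√37 + 80) = -16/19 + (80 + 2*√37) = 1504/19 + 2*√37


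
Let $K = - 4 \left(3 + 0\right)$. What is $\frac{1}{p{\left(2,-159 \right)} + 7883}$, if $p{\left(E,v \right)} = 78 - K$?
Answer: $\frac{1}{7973} \approx 0.00012542$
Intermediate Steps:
$K = -12$ ($K = \left(-4\right) 3 = -12$)
$p{\left(E,v \right)} = 90$ ($p{\left(E,v \right)} = 78 - -12 = 78 + 12 = 90$)
$\frac{1}{p{\left(2,-159 \right)} + 7883} = \frac{1}{90 + 7883} = \frac{1}{7973}$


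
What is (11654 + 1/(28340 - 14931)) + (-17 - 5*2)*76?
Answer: 128753219/13409 ≈ 9602.0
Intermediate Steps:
(11654 + 1/(28340 - 14931)) + (-17 - 5*2)*76 = (11654 + 1/13409) + (-17 - 10)*76 = (11654 + 1/13409) - 27*76 = 156268487/13409 - 2052 = 128753219/13409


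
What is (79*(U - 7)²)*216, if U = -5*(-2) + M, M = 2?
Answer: 426600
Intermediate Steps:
U = 12 (U = -5*(-2) + 2 = 10 + 2 = 12)
(79*(U - 7)²)*216 = (79*(12 - 7)²)*216 = (79*5²)*216 = (79*25)*216 = 1975*216 = 426600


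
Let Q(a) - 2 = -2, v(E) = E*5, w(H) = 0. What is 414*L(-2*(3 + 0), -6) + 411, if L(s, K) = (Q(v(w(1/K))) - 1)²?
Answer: 825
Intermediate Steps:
v(E) = 5*E
Q(a) = 0 (Q(a) = 2 - 2 = 0)
L(s, K) = 1 (L(s, K) = (0 - 1)² = (-1)² = 1)
414*L(-2*(3 + 0), -6) + 411 = 414*1 + 411 = 414 + 411 = 825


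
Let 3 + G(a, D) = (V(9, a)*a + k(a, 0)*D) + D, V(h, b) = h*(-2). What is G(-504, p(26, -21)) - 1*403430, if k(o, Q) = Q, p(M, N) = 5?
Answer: -394356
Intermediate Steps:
V(h, b) = -2*h
G(a, D) = -3 + D - 18*a (G(a, D) = -3 + (((-2*9)*a + 0*D) + D) = -3 + ((-18*a + 0) + D) = -3 + (-18*a + D) = -3 + (D - 18*a) = -3 + D - 18*a)
G(-504, p(26, -21)) - 1*403430 = (-3 + 5 - 18*(-504)) - 1*403430 = (-3 + 5 + 9072) - 403430 = 9074 - 403430 = -394356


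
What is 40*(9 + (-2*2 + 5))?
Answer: 400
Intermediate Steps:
40*(9 + (-2*2 + 5)) = 40*(9 + (-4 + 5)) = 40*(9 + 1) = 40*10 = 400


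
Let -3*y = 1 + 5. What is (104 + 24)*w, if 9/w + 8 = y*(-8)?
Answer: 144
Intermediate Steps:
y = -2 (y = -(1 + 5)/3 = -⅓*6 = -2)
w = 9/8 (w = 9/(-8 - 2*(-8)) = 9/(-8 + 16) = 9/8 ≈ 1.1250)
(104 + 24)*w = (104 + 24)*(9/8) = 128*(9/8) = 144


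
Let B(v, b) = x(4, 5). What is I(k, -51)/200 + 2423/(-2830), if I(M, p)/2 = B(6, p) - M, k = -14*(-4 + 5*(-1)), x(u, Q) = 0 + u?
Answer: -14689/7075 ≈ -2.0762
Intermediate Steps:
x(u, Q) = u
B(v, b) = 4
k = 126 (k = -14*(-4 - 5) = -14*(-9) = 126)
I(M, p) = 8 - 2*M (I(M, p) = 2*(4 - M) = 8 - 2*M)
I(k, -51)/200 + 2423/(-2830) = (8 - 2*126)/200 + 2423/(-2830) = (8 - 252)*(1/200) + 2423*(-1/2830) = -244*1/200 - 2423/2830 = -61/50 - 2423/2830 = -14689/7075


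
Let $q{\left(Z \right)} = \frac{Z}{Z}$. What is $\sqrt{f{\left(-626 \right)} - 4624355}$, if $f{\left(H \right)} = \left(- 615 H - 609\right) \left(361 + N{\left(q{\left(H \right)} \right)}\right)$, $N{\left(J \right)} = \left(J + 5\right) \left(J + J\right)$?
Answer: $\sqrt{138749758} \approx 11779.0$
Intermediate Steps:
$q{\left(Z \right)} = 1$
$N{\left(J \right)} = 2 J \left(5 + J\right)$ ($N{\left(J \right)} = \left(5 + J\right) 2 J = 2 J \left(5 + J\right)$)
$f{\left(H \right)} = -227157 - 229395 H$ ($f{\left(H \right)} = \left(- 615 H - 609\right) \left(361 + 2 \cdot 1 \left(5 + 1\right)\right) = \left(-609 - 615 H\right) \left(361 + 2 \cdot 1 \cdot 6\right) = \left(-609 - 615 H\right) \left(361 + 12\right) = \left(-609 - 615 H\right) 373 = -227157 - 229395 H$)
$\sqrt{f{\left(-626 \right)} - 4624355} = \sqrt{\left(-227157 - -143601270\right) - 4624355} = \sqrt{\left(-227157 + 143601270\right) - 4624355} = \sqrt{143374113 - 4624355} = \sqrt{138749758}$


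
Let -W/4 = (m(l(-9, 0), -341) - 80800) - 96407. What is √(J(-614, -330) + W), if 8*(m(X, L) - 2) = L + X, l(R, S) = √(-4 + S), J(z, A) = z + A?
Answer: √(2832186 - 4*I)/2 ≈ 841.46 - 0.00059421*I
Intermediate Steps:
J(z, A) = A + z
m(X, L) = 2 + L/8 + X/8 (m(X, L) = 2 + (L + X)/8 = 2 + (L/8 + X/8) = 2 + L/8 + X/8)
W = 1417981/2 - I (W = -4*(((2 + (⅛)*(-341) + √(-4 + 0)/8) - 80800) - 96407) = -4*(((2 - 341/8 + √(-4)/8) - 80800) - 96407) = -4*(((2 - 341/8 + (2*I)/8) - 80800) - 96407) = -4*(((2 - 341/8 + I/4) - 80800) - 96407) = -4*(((-325/8 + I/4) - 80800) - 96407) = -4*((-646725/8 + I/4) - 96407) = -4*(-1417981/8 + I/4) = 1417981/2 - I ≈ 7.0899e+5 - 1.0*I)
√(J(-614, -330) + W) = √((-330 - 614) + (1417981/2 - I)) = √(-944 + (1417981/2 - I)) = √(1416093/2 - I)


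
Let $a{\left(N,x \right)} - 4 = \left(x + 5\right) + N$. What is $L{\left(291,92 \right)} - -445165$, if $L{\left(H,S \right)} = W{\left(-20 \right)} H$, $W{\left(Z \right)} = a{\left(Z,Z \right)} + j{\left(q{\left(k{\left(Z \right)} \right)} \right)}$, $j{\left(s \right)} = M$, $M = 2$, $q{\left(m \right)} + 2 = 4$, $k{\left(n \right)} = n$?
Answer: $436726$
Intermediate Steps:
$a{\left(N,x \right)} = 9 + N + x$ ($a{\left(N,x \right)} = 4 + \left(\left(x + 5\right) + N\right) = 4 + \left(\left(5 + x\right) + N\right) = 4 + \left(5 + N + x\right) = 9 + N + x$)
$q{\left(m \right)} = 2$ ($q{\left(m \right)} = -2 + 4 = 2$)
$j{\left(s \right)} = 2$
$W{\left(Z \right)} = 11 + 2 Z$ ($W{\left(Z \right)} = \left(9 + Z + Z\right) + 2 = \left(9 + 2 Z\right) + 2 = 11 + 2 Z$)
$L{\left(H,S \right)} = - 29 H$ ($L{\left(H,S \right)} = \left(11 + 2 \left(-20\right)\right) H = \left(11 - 40\right) H = - 29 H$)
$L{\left(291,92 \right)} - -445165 = \left(-29\right) 291 - -445165 = -8439 + 445165 = 436726$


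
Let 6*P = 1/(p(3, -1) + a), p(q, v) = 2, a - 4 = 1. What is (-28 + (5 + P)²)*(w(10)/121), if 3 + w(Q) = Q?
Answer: -4871/30492 ≈ -0.15975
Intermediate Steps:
a = 5 (a = 4 + 1 = 5)
w(Q) = -3 + Q
P = 1/42 (P = 1/(6*(2 + 5)) = (⅙)/7 = (⅙)*(⅐) = 1/42 ≈ 0.023810)
(-28 + (5 + P)²)*(w(10)/121) = (-28 + (5 + 1/42)²)*((-3 + 10)/121) = (-28 + (211/42)²)*(7*(1/121)) = (-28 + 44521/1764)*(7/121) = -4871/1764*7/121 = -4871/30492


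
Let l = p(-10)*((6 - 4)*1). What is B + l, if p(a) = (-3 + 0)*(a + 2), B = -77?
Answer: -29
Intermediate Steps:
p(a) = -6 - 3*a (p(a) = -3*(2 + a) = -6 - 3*a)
l = 48 (l = (-6 - 3*(-10))*((6 - 4)*1) = (-6 + 30)*(2*1) = 24*2 = 48)
B + l = -77 + 48 = -29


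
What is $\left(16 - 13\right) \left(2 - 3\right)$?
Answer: $-3$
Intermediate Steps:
$\left(16 - 13\right) \left(2 - 3\right) = 3 \left(2 - 3\right) = 3 \left(-1\right) = -3$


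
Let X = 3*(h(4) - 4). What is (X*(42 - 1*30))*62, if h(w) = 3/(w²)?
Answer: -17019/2 ≈ -8509.5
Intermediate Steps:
h(w) = 3/w²
X = -183/16 (X = 3*(3/4² - 4) = 3*(3*(1/16) - 4) = 3*(3/16 - 4) = 3*(-61/16) = -183/16 ≈ -11.438)
(X*(42 - 1*30))*62 = -183*(42 - 1*30)/16*62 = -183*(42 - 30)/16*62 = -183/16*12*62 = -549/4*62 = -17019/2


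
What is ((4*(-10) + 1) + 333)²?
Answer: 86436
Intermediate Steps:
((4*(-10) + 1) + 333)² = ((-40 + 1) + 333)² = (-39 + 333)² = 294² = 86436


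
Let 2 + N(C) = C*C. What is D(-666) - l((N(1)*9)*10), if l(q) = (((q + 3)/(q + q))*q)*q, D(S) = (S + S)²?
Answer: 1770309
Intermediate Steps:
N(C) = -2 + C² (N(C) = -2 + C*C = -2 + C²)
D(S) = 4*S² (D(S) = (2*S)² = 4*S²)
l(q) = q*(3/2 + q/2) (l(q) = (((3 + q)/((2*q)))*q)*q = (((3 + q)*(1/(2*q)))*q)*q = (((3 + q)/(2*q))*q)*q = (3/2 + q/2)*q = q*(3/2 + q/2))
D(-666) - l((N(1)*9)*10) = 4*(-666)² - ((-2 + 1²)*9)*10*(3 + ((-2 + 1²)*9)*10)/2 = 4*443556 - ((-2 + 1)*9)*10*(3 + ((-2 + 1)*9)*10)/2 = 1774224 - -1*9*10*(3 - 1*9*10)/2 = 1774224 - (-9*10)*(3 - 9*10)/2 = 1774224 - (-90)*(3 - 90)/2 = 1774224 - (-90)*(-87)/2 = 1774224 - 1*3915 = 1774224 - 3915 = 1770309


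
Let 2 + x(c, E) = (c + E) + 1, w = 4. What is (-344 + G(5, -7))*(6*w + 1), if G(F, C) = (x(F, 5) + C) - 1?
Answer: -8575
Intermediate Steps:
x(c, E) = -1 + E + c (x(c, E) = -2 + ((c + E) + 1) = -2 + ((E + c) + 1) = -2 + (1 + E + c) = -1 + E + c)
G(F, C) = 3 + C + F (G(F, C) = ((-1 + 5 + F) + C) - 1 = ((4 + F) + C) - 1 = (4 + C + F) - 1 = 3 + C + F)
(-344 + G(5, -7))*(6*w + 1) = (-344 + (3 - 7 + 5))*(6*4 + 1) = (-344 + 1)*(24 + 1) = -343*25 = -8575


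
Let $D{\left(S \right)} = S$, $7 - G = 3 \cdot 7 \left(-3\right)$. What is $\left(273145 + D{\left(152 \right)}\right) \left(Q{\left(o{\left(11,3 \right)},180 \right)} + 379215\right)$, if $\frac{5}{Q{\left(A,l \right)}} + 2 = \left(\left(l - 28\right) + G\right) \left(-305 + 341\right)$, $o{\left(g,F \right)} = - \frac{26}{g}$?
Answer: $\frac{165614038597587}{1598} \approx 1.0364 \cdot 10^{11}$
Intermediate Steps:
$G = 70$ ($G = 7 - 3 \cdot 7 \left(-3\right) = 7 - 21 \left(-3\right) = 7 - -63 = 7 + 63 = 70$)
$Q{\left(A,l \right)} = \frac{5}{1510 + 36 l}$ ($Q{\left(A,l \right)} = \frac{5}{-2 + \left(\left(l - 28\right) + 70\right) \left(-305 + 341\right)} = \frac{5}{-2 + \left(\left(l - 28\right) + 70\right) 36} = \frac{5}{-2 + \left(\left(-28 + l\right) + 70\right) 36} = \frac{5}{-2 + \left(42 + l\right) 36} = \frac{5}{-2 + \left(1512 + 36 l\right)} = \frac{5}{1510 + 36 l}$)
$\left(273145 + D{\left(152 \right)}\right) \left(Q{\left(o{\left(11,3 \right)},180 \right)} + 379215\right) = \left(273145 + 152\right) \left(\frac{5}{2 \left(755 + 18 \cdot 180\right)} + 379215\right) = 273297 \left(\frac{5}{2 \left(755 + 3240\right)} + 379215\right) = 273297 \left(\frac{5}{2 \cdot 3995} + 379215\right) = 273297 \left(\frac{5}{2} \cdot \frac{1}{3995} + 379215\right) = 273297 \left(\frac{1}{1598} + 379215\right) = 273297 \cdot \frac{605985571}{1598} = \frac{165614038597587}{1598}$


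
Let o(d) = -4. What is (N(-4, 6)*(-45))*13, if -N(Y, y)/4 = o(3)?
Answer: -9360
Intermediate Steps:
N(Y, y) = 16 (N(Y, y) = -4*(-4) = 16)
(N(-4, 6)*(-45))*13 = (16*(-45))*13 = -720*13 = -9360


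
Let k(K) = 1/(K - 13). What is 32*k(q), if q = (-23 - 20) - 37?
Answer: -32/93 ≈ -0.34409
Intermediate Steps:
q = -80 (q = -43 - 37 = -80)
k(K) = 1/(-13 + K)
32*k(q) = 32/(-13 - 80) = 32/(-93) = 32*(-1/93) = -32/93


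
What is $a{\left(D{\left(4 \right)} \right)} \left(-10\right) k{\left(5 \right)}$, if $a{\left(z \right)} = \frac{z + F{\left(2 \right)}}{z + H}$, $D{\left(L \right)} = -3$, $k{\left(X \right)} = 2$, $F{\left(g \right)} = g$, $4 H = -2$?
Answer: $- \frac{40}{7} \approx -5.7143$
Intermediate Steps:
$H = - \frac{1}{2}$ ($H = \frac{1}{4} \left(-2\right) = - \frac{1}{2} \approx -0.5$)
$a{\left(z \right)} = \frac{2 + z}{- \frac{1}{2} + z}$ ($a{\left(z \right)} = \frac{z + 2}{z - \frac{1}{2}} = \frac{2 + z}{- \frac{1}{2} + z}$)
$a{\left(D{\left(4 \right)} \right)} \left(-10\right) k{\left(5 \right)} = \frac{2 \left(2 - 3\right)}{-1 + 2 \left(-3\right)} \left(-10\right) 2 = 2 \frac{1}{-1 - 6} \left(-1\right) \left(-10\right) 2 = 2 \frac{1}{-7} \left(-1\right) \left(-10\right) 2 = 2 \left(- \frac{1}{7}\right) \left(-1\right) \left(-10\right) 2 = \frac{2}{7} \left(-10\right) 2 = \left(- \frac{20}{7}\right) 2 = - \frac{40}{7}$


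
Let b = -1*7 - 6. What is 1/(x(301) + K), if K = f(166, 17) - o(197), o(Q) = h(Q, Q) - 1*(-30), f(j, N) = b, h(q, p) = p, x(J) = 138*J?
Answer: 1/41298 ≈ 2.4214e-5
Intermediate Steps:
b = -13 (b = -7 - 6 = -13)
f(j, N) = -13
o(Q) = 30 + Q (o(Q) = Q - 1*(-30) = Q + 30 = 30 + Q)
K = -240 (K = -13 - (30 + 197) = -13 - 1*227 = -13 - 227 = -240)
1/(x(301) + K) = 1/(138*301 - 240) = 1/(41538 - 240) = 1/41298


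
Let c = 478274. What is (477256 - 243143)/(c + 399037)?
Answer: 234113/877311 ≈ 0.26685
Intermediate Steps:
(477256 - 243143)/(c + 399037) = (477256 - 243143)/(478274 + 399037) = 234113/877311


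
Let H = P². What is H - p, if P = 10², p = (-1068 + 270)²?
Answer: -626804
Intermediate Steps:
p = 636804 (p = (-798)² = 636804)
P = 100
H = 10000 (H = 100² = 10000)
H - p = 10000 - 1*636804 = 10000 - 636804 = -626804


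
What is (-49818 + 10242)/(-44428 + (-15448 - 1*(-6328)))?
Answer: 9894/13387 ≈ 0.73907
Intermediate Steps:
(-49818 + 10242)/(-44428 + (-15448 - 1*(-6328))) = -39576/(-44428 + (-15448 + 6328)) = -39576/(-44428 - 9120) = -39576/(-53548) = -39576*(-1/53548) = 9894/13387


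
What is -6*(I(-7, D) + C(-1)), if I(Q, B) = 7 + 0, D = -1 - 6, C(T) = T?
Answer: -36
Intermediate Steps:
D = -7
I(Q, B) = 7
-6*(I(-7, D) + C(-1)) = -6*(7 - 1) = -6*6 = -36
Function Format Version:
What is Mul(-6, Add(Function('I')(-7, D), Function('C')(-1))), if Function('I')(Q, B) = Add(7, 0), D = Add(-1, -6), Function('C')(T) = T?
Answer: -36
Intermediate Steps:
D = -7
Function('I')(Q, B) = 7
Mul(-6, Add(Function('I')(-7, D), Function('C')(-1))) = Mul(-6, Add(7, -1)) = Mul(-6, 6) = -36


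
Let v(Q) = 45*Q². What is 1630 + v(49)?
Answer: 109675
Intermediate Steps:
1630 + v(49) = 1630 + 45*49² = 1630 + 45*2401 = 1630 + 108045 = 109675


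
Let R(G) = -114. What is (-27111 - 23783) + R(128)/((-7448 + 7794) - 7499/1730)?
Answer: -10027557878/197027 ≈ -50894.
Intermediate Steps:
(-27111 - 23783) + R(128)/((-7448 + 7794) - 7499/1730) = (-27111 - 23783) - 114/((-7448 + 7794) - 7499/1730) = -50894 - 114/(346 - 7499*1/1730) = -50894 - 114/(346 - 7499/1730) = -50894 - 114/591081/1730 = -50894 - 114*1730/591081 = -50894 - 65740/197027 = -10027557878/197027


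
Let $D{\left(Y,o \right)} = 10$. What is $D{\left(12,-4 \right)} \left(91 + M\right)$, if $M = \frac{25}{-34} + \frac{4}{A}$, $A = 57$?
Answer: $\frac{875345}{969} \approx 903.35$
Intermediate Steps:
$M = - \frac{1289}{1938}$ ($M = \frac{25}{-34} + \frac{4}{57} = 25 \left(- \frac{1}{34}\right) + 4 \cdot \frac{1}{57} = - \frac{25}{34} + \frac{4}{57} = - \frac{1289}{1938} \approx -0.66512$)
$D{\left(12,-4 \right)} \left(91 + M\right) = 10 \left(91 - \frac{1289}{1938}\right) = 10 \cdot \frac{175069}{1938} = \frac{875345}{969}$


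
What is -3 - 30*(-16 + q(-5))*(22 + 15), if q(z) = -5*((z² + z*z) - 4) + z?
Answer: 278607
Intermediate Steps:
q(z) = 20 + z - 10*z² (q(z) = -5*((z² + z²) - 4) + z = -5*(2*z² - 4) + z = -5*(-4 + 2*z²) + z = (20 - 10*z²) + z = 20 + z - 10*z²)
-3 - 30*(-16 + q(-5))*(22 + 15) = -3 - 30*(-16 + (20 - 5 - 10*(-5)²))*(22 + 15) = -3 - 30*(-16 + (20 - 5 - 10*25))*37 = -3 - 30*(-16 + (20 - 5 - 250))*37 = -3 - 30*(-16 - 235)*37 = -3 - (-7530)*37 = -3 - 30*(-9287) = -3 + 278610 = 278607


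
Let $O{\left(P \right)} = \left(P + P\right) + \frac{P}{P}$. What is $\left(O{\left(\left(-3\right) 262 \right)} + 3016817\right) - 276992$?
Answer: $2738254$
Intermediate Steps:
$O{\left(P \right)} = 1 + 2 P$ ($O{\left(P \right)} = 2 P + 1 = 1 + 2 P$)
$\left(O{\left(\left(-3\right) 262 \right)} + 3016817\right) - 276992 = \left(\left(1 + 2 \left(\left(-3\right) 262\right)\right) + 3016817\right) - 276992 = \left(\left(1 + 2 \left(-786\right)\right) + 3016817\right) - 276992 = \left(\left(1 - 1572\right) + 3016817\right) - 276992 = \left(-1571 + 3016817\right) - 276992 = 3015246 - 276992 = 2738254$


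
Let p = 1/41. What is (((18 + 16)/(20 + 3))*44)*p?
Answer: 1496/943 ≈ 1.5864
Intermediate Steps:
p = 1/41 (p = 1*(1/41) = 1/41 ≈ 0.024390)
(((18 + 16)/(20 + 3))*44)*p = (((18 + 16)/(20 + 3))*44)*(1/41) = ((34/23)*44)*(1/41) = (1496/23)*(1/41) = 1496/943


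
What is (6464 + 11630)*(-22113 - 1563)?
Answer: -428393544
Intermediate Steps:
(6464 + 11630)*(-22113 - 1563) = 18094*(-23676) = -428393544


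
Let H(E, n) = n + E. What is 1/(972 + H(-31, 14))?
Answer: 1/955 ≈ 0.0010471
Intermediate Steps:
H(E, n) = E + n
1/(972 + H(-31, 14)) = 1/(972 + (-31 + 14)) = 1/(972 - 17) = 1/955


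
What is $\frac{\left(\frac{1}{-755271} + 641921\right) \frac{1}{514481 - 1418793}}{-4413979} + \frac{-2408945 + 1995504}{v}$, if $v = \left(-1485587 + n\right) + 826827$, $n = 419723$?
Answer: $\frac{207736924834289119669793}{120106149812370976110516} \approx 1.7296$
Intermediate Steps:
$v = -239037$ ($v = \left(-1485587 + 419723\right) + 826827 = -1065864 + 826827 = -239037$)
$\frac{\left(\frac{1}{-755271} + 641921\right) \frac{1}{514481 - 1418793}}{-4413979} + \frac{-2408945 + 1995504}{v} = \frac{\left(\frac{1}{-755271} + 641921\right) \frac{1}{514481 - 1418793}}{-4413979} + \frac{-2408945 + 1995504}{-239037} = \frac{- \frac{1}{755271} + 641921}{-904312} \left(- \frac{1}{4413979}\right) - - \frac{413441}{239037} = \frac{484824315590}{755271} \left(- \frac{1}{904312}\right) \left(- \frac{1}{4413979}\right) + \frac{413441}{239037} = \left(- \frac{242412157795}{341500314276}\right) \left(- \frac{1}{4413979}\right) + \frac{413441}{239037} = \frac{242412157795}{1507375215707664204} + \frac{413441}{239037} = \frac{207736924834289119669793}{120106149812370976110516}$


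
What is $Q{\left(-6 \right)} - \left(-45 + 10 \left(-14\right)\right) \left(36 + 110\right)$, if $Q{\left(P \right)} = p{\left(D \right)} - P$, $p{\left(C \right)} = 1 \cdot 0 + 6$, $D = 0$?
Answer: $27022$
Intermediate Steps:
$p{\left(C \right)} = 6$ ($p{\left(C \right)} = 0 + 6 = 6$)
$Q{\left(P \right)} = 6 - P$
$Q{\left(-6 \right)} - \left(-45 + 10 \left(-14\right)\right) \left(36 + 110\right) = \left(6 - -6\right) - \left(-45 + 10 \left(-14\right)\right) \left(36 + 110\right) = \left(6 + 6\right) - \left(-45 - 140\right) 146 = 12 - \left(-185\right) 146 = 12 - -27010 = 12 + 27010 = 27022$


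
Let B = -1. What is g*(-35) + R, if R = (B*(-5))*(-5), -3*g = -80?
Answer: -2875/3 ≈ -958.33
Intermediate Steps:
g = 80/3 (g = -1/3*(-80) = 80/3 ≈ 26.667)
R = -25 (R = -1*(-5)*(-5) = 5*(-5) = -25)
g*(-35) + R = (80/3)*(-35) - 25 = -2800/3 - 25 = -2875/3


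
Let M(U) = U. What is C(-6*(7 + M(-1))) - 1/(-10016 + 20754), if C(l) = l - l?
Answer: -1/10738 ≈ -9.3127e-5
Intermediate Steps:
C(l) = 0
C(-6*(7 + M(-1))) - 1/(-10016 + 20754) = 0 - 1/(-10016 + 20754) = 0 - 1/10738 = -1/10738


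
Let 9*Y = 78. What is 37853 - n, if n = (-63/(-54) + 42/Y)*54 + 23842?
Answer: 177922/13 ≈ 13686.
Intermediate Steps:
Y = 26/3 (Y = (1/9)*78 = 26/3 ≈ 8.6667)
n = 314167/13 (n = (-63/(-54) + 42/(26/3))*54 + 23842 = (-63*(-1/54) + 42*(3/26))*54 + 23842 = (7/6 + 63/13)*54 + 23842 = (469/78)*54 + 23842 = 4221/13 + 23842 = 314167/13 ≈ 24167.)
37853 - n = 37853 - 1*314167/13 = 37853 - 314167/13 = 177922/13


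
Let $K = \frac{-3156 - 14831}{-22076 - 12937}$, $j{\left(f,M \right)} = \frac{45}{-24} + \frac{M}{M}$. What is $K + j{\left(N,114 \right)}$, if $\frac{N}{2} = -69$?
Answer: $- \frac{101195}{280104} \approx -0.36128$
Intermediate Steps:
$N = -138$ ($N = 2 \left(-69\right) = -138$)
$j{\left(f,M \right)} = - \frac{7}{8}$ ($j{\left(f,M \right)} = 45 \left(- \frac{1}{24}\right) + 1 = - \frac{15}{8} + 1 = - \frac{7}{8}$)
$K = \frac{17987}{35013}$ ($K = - \frac{17987}{-35013} = \left(-17987\right) \left(- \frac{1}{35013}\right) = \frac{17987}{35013} \approx 0.51372$)
$K + j{\left(N,114 \right)} = \frac{17987}{35013} - \frac{7}{8} = - \frac{101195}{280104}$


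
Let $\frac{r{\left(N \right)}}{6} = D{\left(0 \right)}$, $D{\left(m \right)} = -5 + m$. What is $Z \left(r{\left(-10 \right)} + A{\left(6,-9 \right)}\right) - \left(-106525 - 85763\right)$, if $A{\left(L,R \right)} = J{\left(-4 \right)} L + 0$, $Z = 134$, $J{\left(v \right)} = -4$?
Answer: $185052$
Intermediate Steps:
$r{\left(N \right)} = -30$ ($r{\left(N \right)} = 6 \left(-5 + 0\right) = 6 \left(-5\right) = -30$)
$A{\left(L,R \right)} = - 4 L$ ($A{\left(L,R \right)} = - 4 L + 0 = - 4 L$)
$Z \left(r{\left(-10 \right)} + A{\left(6,-9 \right)}\right) - \left(-106525 - 85763\right) = 134 \left(-30 - 24\right) - \left(-106525 - 85763\right) = 134 \left(-30 - 24\right) - -192288 = 134 \left(-54\right) + 192288 = -7236 + 192288 = 185052$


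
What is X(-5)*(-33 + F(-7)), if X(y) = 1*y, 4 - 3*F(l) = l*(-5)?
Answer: 650/3 ≈ 216.67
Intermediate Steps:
F(l) = 4/3 + 5*l/3 (F(l) = 4/3 - l*(-5)/3 = 4/3 - (-5)*l/3 = 4/3 + 5*l/3)
X(y) = y
X(-5)*(-33 + F(-7)) = -5*(-33 + (4/3 + (5/3)*(-7))) = -5*(-33 + (4/3 - 35/3)) = -5*(-33 - 31/3) = -5*(-130/3) = 650/3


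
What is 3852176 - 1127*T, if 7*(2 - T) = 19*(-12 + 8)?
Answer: 3837686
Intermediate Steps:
T = 90/7 (T = 2 - 19*(-12 + 8)/7 = 2 - 19*(-4)/7 = 2 - ⅐*(-76) = 2 + 76/7 = 90/7 ≈ 12.857)
3852176 - 1127*T = 3852176 - 1127*90/7 = 3852176 - 14490 = 3837686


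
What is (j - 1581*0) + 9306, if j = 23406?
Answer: 32712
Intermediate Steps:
(j - 1581*0) + 9306 = (23406 - 1581*0) + 9306 = (23406 + 0) + 9306 = 23406 + 9306 = 32712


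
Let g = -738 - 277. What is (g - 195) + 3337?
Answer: 2127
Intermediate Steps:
g = -1015
(g - 195) + 3337 = (-1015 - 195) + 3337 = -1210 + 3337 = 2127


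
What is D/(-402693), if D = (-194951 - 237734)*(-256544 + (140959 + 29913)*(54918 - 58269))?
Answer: -247863003413960/402693 ≈ -6.1551e+8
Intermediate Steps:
D = 247863003413960 (D = -432685*(-256544 + 170872*(-3351)) = -432685*(-256544 - 572592072) = -432685*(-572848616) = 247863003413960)
D/(-402693) = 247863003413960/(-402693) = 247863003413960*(-1/402693) = -247863003413960/402693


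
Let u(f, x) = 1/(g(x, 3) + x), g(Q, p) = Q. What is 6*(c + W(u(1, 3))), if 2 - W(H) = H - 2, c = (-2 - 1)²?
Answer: 77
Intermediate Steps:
c = 9 (c = (-3)² = 9)
u(f, x) = 1/(2*x) (u(f, x) = 1/(x + x) = 1/(2*x))
W(H) = 4 - H (W(H) = 2 - (H - 2) = 2 - (-2 + H) = 2 + (2 - H) = 4 - H)
6*(c + W(u(1, 3))) = 6*(9 + (4 - 1/(2*3))) = 6*(9 + (4 - 1*⅙)) = 6*(9 + (4 - ⅙)) = 6*(9 + 23/6) = 6*(77/6) = 77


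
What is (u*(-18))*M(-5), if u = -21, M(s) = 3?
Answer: 1134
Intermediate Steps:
(u*(-18))*M(-5) = -21*(-18)*3 = 378*3 = 1134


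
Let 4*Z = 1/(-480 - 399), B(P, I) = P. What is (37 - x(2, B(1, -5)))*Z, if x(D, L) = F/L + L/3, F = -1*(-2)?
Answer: -26/2637 ≈ -0.0098597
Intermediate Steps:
F = 2
x(D, L) = 2/L + L/3
Z = -1/3516 (Z = 1/(4*(-480 - 399)) = (¼)/(-879) = (¼)*(-1/879) = -1/3516 ≈ -0.00028441)
(37 - x(2, B(1, -5)))*Z = (37 - (2/1 + (⅓)*1))*(-1/3516) = (37 - (2*1 + ⅓))*(-1/3516) = (37 - (2 + ⅓))*(-1/3516) = (37 - 1*7/3)*(-1/3516) = (37 - 7/3)*(-1/3516) = (104/3)*(-1/3516) = -26/2637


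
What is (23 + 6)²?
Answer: 841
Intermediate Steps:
(23 + 6)² = 29² = 841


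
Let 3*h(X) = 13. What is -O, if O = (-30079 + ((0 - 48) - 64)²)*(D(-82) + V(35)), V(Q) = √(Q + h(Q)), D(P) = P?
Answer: -1437870 + 5845*√354 ≈ -1.3279e+6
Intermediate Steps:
h(X) = 13/3 (h(X) = (⅓)*13 = 13/3)
V(Q) = √(13/3 + Q) (V(Q) = √(Q + 13/3) = √(13/3 + Q))
O = 1437870 - 5845*√354 (O = (-30079 + ((0 - 48) - 64)²)*(-82 + √(39 + 9*35)/3) = (-30079 + (-48 - 64)²)*(-82 + √(39 + 315)/3) = (-30079 + (-112)²)*(-82 + √354/3) = (-30079 + 12544)*(-82 + √354/3) = -17535*(-82 + √354/3) = 1437870 - 5845*√354 ≈ 1.3279e+6)
-O = -(1437870 - 5845*√354) = -1437870 + 5845*√354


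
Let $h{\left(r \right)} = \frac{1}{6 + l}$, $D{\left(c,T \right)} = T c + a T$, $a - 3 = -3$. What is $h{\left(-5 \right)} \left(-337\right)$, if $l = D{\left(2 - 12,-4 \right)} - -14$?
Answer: $- \frac{337}{60} \approx -5.6167$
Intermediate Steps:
$a = 0$ ($a = 3 - 3 = 0$)
$D{\left(c,T \right)} = T c$ ($D{\left(c,T \right)} = T c + 0 T = T c + 0 = T c$)
$l = 54$ ($l = - 4 \left(2 - 12\right) - -14 = - 4 \left(2 - 12\right) + 14 = \left(-4\right) \left(-10\right) + 14 = 40 + 14 = 54$)
$h{\left(r \right)} = \frac{1}{60}$ ($h{\left(r \right)} = \frac{1}{6 + 54} = \frac{1}{60}$)
$h{\left(-5 \right)} \left(-337\right) = \frac{1}{60} \left(-337\right) = - \frac{337}{60}$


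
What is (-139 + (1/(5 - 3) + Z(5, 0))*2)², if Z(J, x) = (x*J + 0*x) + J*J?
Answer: 7744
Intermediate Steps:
Z(J, x) = J² + J*x (Z(J, x) = (J*x + 0) + J² = J*x + J² = J² + J*x)
(-139 + (1/(5 - 3) + Z(5, 0))*2)² = (-139 + (1/(5 - 3) + 5*(5 + 0))*2)² = (-139 + (1/2 + 5*5)*2)² = (-139 + (½ + 25)*2)² = (-139 + (51/2)*2)² = (-139 + 51)² = (-88)² = 7744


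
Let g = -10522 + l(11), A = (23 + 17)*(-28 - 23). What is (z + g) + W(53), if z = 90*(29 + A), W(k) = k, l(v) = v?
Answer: -191448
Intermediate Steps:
A = -2040 (A = 40*(-51) = -2040)
g = -10511 (g = -10522 + 11 = -10511)
z = -180990 (z = 90*(29 - 2040) = 90*(-2011) = -180990)
(z + g) + W(53) = (-180990 - 10511) + 53 = -191501 + 53 = -191448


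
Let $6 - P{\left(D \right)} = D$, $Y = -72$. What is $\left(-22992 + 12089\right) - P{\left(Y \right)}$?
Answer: $-10981$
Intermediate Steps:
$P{\left(D \right)} = 6 - D$
$\left(-22992 + 12089\right) - P{\left(Y \right)} = \left(-22992 + 12089\right) - \left(6 - -72\right) = -10903 - \left(6 + 72\right) = -10903 - 78 = -10981$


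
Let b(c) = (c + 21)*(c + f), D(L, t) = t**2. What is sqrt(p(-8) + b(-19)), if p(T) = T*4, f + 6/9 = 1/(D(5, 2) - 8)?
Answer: I*sqrt(2586)/6 ≈ 8.4754*I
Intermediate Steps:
f = -11/12 (f = -2/3 + 1/(2**2 - 8) = -2/3 + 1/(4 - 8) = -2/3 + 1/(-4) = -2/3 - 1/4 = -11/12 ≈ -0.91667)
b(c) = (21 + c)*(-11/12 + c) (b(c) = (c + 21)*(c - 11/12) = (21 + c)*(-11/12 + c))
p(T) = 4*T
sqrt(p(-8) + b(-19)) = sqrt(4*(-8) + (-77/4 + (-19)**2 + (241/12)*(-19))) = sqrt(-32 + (-77/4 + 361 - 4579/12)) = sqrt(-32 - 239/6) = sqrt(-431/6) = I*sqrt(2586)/6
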